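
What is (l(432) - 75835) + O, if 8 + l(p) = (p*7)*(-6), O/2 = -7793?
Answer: -109573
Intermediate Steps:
O = -15586 (O = 2*(-7793) = -15586)
l(p) = -8 - 42*p (l(p) = -8 + (p*7)*(-6) = -8 + (7*p)*(-6) = -8 - 42*p)
(l(432) - 75835) + O = ((-8 - 42*432) - 75835) - 15586 = ((-8 - 18144) - 75835) - 15586 = (-18152 - 75835) - 15586 = -93987 - 15586 = -109573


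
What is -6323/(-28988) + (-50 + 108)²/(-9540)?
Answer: -9298553/69136380 ≈ -0.13450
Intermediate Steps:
-6323/(-28988) + (-50 + 108)²/(-9540) = -6323*(-1/28988) + 58²*(-1/9540) = 6323/28988 + 3364*(-1/9540) = 6323/28988 - 841/2385 = -9298553/69136380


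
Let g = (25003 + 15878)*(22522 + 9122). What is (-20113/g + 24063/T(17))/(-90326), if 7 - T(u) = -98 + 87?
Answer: -1729378866161/116849178866664 ≈ -0.014800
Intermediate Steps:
g = 1293638364 (g = 40881*31644 = 1293638364)
T(u) = 18 (T(u) = 7 - (-98 + 87) = 7 - 1*(-11) = 7 + 11 = 18)
(-20113/g + 24063/T(17))/(-90326) = (-20113/1293638364 + 24063/18)/(-90326) = (-20113*1/1293638364 + 24063*(1/18))*(-1/90326) = (-20113/1293638364 + 8021/6)*(-1/90326) = (1729378866161/1293638364)*(-1/90326) = -1729378866161/116849178866664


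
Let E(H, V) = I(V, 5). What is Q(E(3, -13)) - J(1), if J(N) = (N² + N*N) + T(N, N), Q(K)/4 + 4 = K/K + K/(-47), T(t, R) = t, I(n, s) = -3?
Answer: -693/47 ≈ -14.745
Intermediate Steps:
E(H, V) = -3
Q(K) = -12 - 4*K/47 (Q(K) = -16 + 4*(K/K + K/(-47)) = -16 + 4*(1 + K*(-1/47)) = -16 + 4*(1 - K/47) = -16 + (4 - 4*K/47) = -12 - 4*K/47)
J(N) = N + 2*N² (J(N) = (N² + N*N) + N = (N² + N²) + N = 2*N² + N = N + 2*N²)
Q(E(3, -13)) - J(1) = (-12 - 4/47*(-3)) - (1 + 2*1) = (-12 + 12/47) - (1 + 2) = -552/47 - 3 = -693/47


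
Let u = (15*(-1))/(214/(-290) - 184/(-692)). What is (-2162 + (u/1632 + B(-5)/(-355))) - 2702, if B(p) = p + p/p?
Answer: -11122603494989/2286733920 ≈ -4864.0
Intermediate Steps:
B(p) = 1 + p (B(p) = p + 1 = 1 + p)
u = 125425/3947 (u = -15/(214*(-1/290) - 184*(-1/692)) = -15/(-107/145 + 46/173) = -15/(-11841/25085) = -15*(-25085/11841) = 125425/3947 ≈ 31.777)
(-2162 + (u/1632 + B(-5)/(-355))) - 2702 = (-2162 + ((125425/3947)/1632 + (1 - 5)/(-355))) - 2702 = (-2162 + ((125425/3947)*(1/1632) - 4*(-1/355))) - 2702 = (-2162 + (125425/6441504 + 4/355)) - 2702 = (-2162 + 70291891/2286733920) - 2702 = -4943848443149/2286733920 - 2702 = -11122603494989/2286733920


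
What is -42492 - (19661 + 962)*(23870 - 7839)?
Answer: -330649805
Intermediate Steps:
-42492 - (19661 + 962)*(23870 - 7839) = -42492 - 20623*16031 = -42492 - 1*330607313 = -42492 - 330607313 = -330649805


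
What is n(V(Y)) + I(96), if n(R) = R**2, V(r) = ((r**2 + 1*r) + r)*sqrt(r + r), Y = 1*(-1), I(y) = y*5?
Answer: 478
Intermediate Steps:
I(y) = 5*y
Y = -1
V(r) = sqrt(2)*sqrt(r)*(r**2 + 2*r) (V(r) = ((r**2 + r) + r)*sqrt(2*r) = ((r + r**2) + r)*(sqrt(2)*sqrt(r)) = (r**2 + 2*r)*(sqrt(2)*sqrt(r)) = sqrt(2)*sqrt(r)*(r**2 + 2*r))
n(V(Y)) + I(96) = (sqrt(2)*(-1)**(3/2)*(2 - 1))**2 + 5*96 = (sqrt(2)*(-I)*1)**2 + 480 = (-I*sqrt(2))**2 + 480 = -2 + 480 = 478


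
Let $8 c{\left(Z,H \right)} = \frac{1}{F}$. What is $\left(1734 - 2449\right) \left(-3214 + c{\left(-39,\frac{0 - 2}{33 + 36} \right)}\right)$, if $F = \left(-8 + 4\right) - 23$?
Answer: $\frac{496370875}{216} \approx 2.298 \cdot 10^{6}$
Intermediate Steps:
$F = -27$ ($F = -4 - 23 = -27$)
$c{\left(Z,H \right)} = - \frac{1}{216}$ ($c{\left(Z,H \right)} = \frac{1}{8 \left(-27\right)} = \frac{1}{8} \left(- \frac{1}{27}\right) = - \frac{1}{216}$)
$\left(1734 - 2449\right) \left(-3214 + c{\left(-39,\frac{0 - 2}{33 + 36} \right)}\right) = \left(1734 - 2449\right) \left(-3214 - \frac{1}{216}\right) = \left(-715\right) \left(- \frac{694225}{216}\right) = \frac{496370875}{216}$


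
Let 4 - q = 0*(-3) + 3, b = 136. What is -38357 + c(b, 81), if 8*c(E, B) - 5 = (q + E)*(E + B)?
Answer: -138561/4 ≈ -34640.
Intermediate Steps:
q = 1 (q = 4 - (0*(-3) + 3) = 4 - (0 + 3) = 4 - 1*3 = 4 - 3 = 1)
c(E, B) = 5/8 + (1 + E)*(B + E)/8 (c(E, B) = 5/8 + ((1 + E)*(E + B))/8 = 5/8 + ((1 + E)*(B + E))/8 = 5/8 + (1 + E)*(B + E)/8)
-38357 + c(b, 81) = -38357 + (5/8 + (⅛)*81 + (⅛)*136 + (⅛)*136² + (⅛)*81*136) = -38357 + (5/8 + 81/8 + 17 + (⅛)*18496 + 1377) = -38357 + (5/8 + 81/8 + 17 + 2312 + 1377) = -38357 + 14867/4 = -138561/4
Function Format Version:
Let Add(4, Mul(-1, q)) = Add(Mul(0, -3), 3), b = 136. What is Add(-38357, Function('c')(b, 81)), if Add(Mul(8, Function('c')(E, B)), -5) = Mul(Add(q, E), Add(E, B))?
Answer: Rational(-138561, 4) ≈ -34640.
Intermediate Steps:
q = 1 (q = Add(4, Mul(-1, Add(Mul(0, -3), 3))) = Add(4, Mul(-1, Add(0, 3))) = Add(4, Mul(-1, 3)) = Add(4, -3) = 1)
Function('c')(E, B) = Add(Rational(5, 8), Mul(Rational(1, 8), Add(1, E), Add(B, E))) (Function('c')(E, B) = Add(Rational(5, 8), Mul(Rational(1, 8), Mul(Add(1, E), Add(E, B)))) = Add(Rational(5, 8), Mul(Rational(1, 8), Mul(Add(1, E), Add(B, E)))) = Add(Rational(5, 8), Mul(Rational(1, 8), Add(1, E), Add(B, E))))
Add(-38357, Function('c')(b, 81)) = Add(-38357, Add(Rational(5, 8), Mul(Rational(1, 8), 81), Mul(Rational(1, 8), 136), Mul(Rational(1, 8), Pow(136, 2)), Mul(Rational(1, 8), 81, 136))) = Add(-38357, Add(Rational(5, 8), Rational(81, 8), 17, Mul(Rational(1, 8), 18496), 1377)) = Add(-38357, Add(Rational(5, 8), Rational(81, 8), 17, 2312, 1377)) = Add(-38357, Rational(14867, 4)) = Rational(-138561, 4)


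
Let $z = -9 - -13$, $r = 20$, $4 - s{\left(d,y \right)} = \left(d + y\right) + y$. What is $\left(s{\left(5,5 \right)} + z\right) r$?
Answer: $-140$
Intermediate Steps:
$s{\left(d,y \right)} = 4 - d - 2 y$ ($s{\left(d,y \right)} = 4 - \left(\left(d + y\right) + y\right) = 4 - \left(d + 2 y\right) = 4 - d - 2 y$)
$z = 4$ ($z = -9 + 13 = 4$)
$\left(s{\left(5,5 \right)} + z\right) r = \left(\left(4 - 5 - 10\right) + 4\right) 20 = \left(-11 + 4\right) 20 = \left(-7\right) 20 = -140$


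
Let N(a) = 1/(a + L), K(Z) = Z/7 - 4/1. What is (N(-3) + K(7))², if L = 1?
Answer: 49/4 ≈ 12.250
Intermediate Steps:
K(Z) = -4 + Z/7 (K(Z) = Z*(⅐) - 4*1 = Z/7 - 4 = -4 + Z/7)
N(a) = 1/(1 + a) (N(a) = 1/(a + 1) = 1/(1 + a))
(N(-3) + K(7))² = (1/(1 - 3) + (-4 + (⅐)*7))² = (1/(-2) + (-4 + 1))² = (-½ - 3)² = (-7/2)² = 49/4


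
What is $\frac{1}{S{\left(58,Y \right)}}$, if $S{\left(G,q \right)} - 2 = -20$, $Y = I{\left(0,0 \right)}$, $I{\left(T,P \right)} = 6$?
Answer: $- \frac{1}{18} \approx -0.055556$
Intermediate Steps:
$Y = 6$
$S{\left(G,q \right)} = -18$ ($S{\left(G,q \right)} = 2 - 20 = -18$)
$\frac{1}{S{\left(58,Y \right)}} = \frac{1}{-18} = - \frac{1}{18}$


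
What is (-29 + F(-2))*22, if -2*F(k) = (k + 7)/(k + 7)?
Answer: -649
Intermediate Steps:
F(k) = -½ (F(k) = -(k + 7)/(2*(k + 7)) = -(7 + k)/(2*(7 + k)) = -½*1 = -½)
(-29 + F(-2))*22 = (-29 - ½)*22 = -59/2*22 = -649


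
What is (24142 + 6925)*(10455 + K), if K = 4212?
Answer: 455659689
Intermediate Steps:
(24142 + 6925)*(10455 + K) = (24142 + 6925)*(10455 + 4212) = 31067*14667 = 455659689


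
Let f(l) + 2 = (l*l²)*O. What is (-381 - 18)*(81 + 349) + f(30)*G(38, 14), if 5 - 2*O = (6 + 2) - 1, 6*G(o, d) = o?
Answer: -1027748/3 ≈ -3.4258e+5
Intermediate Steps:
G(o, d) = o/6
O = -1 (O = 5/2 - ((6 + 2) - 1)/2 = 5/2 - (8 - 1)/2 = 5/2 - ½*7 = 5/2 - 7/2 = -1)
f(l) = -2 - l³ (f(l) = -2 + (l*l²)*(-1) = -2 + l³*(-1) = -2 - l³)
(-381 - 18)*(81 + 349) + f(30)*G(38, 14) = (-381 - 18)*(81 + 349) + (-2 - 1*30³)*((⅙)*38) = -399*430 + (-2 - 1*27000)*(19/3) = -171570 + (-2 - 27000)*(19/3) = -171570 - 27002*19/3 = -171570 - 513038/3 = -1027748/3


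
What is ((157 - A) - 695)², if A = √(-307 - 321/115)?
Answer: (61870 + I*√4096990)²/13225 ≈ 2.8913e+5 + 18939.0*I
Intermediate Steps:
A = I*√4096990/115 (A = √(-307 - 321*1/115) = √(-307 - 321/115) = √(-35626/115) = I*√4096990/115 ≈ 17.601*I)
((157 - A) - 695)² = ((157 - I*√4096990/115) - 695)² = (-538 - I*√4096990/115)²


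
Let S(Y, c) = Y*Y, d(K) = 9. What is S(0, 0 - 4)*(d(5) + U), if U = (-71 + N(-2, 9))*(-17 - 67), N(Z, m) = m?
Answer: 0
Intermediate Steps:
S(Y, c) = Y**2
U = 5208 (U = (-71 + 9)*(-17 - 67) = -62*(-84) = 5208)
S(0, 0 - 4)*(d(5) + U) = 0**2*(9 + 5208) = 0*5217 = 0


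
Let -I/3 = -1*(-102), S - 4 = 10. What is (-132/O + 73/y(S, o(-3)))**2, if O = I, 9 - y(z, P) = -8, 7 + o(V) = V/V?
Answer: 58081/2601 ≈ 22.330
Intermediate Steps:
S = 14 (S = 4 + 10 = 14)
o(V) = -6 (o(V) = -7 + V/V = -7 + 1 = -6)
y(z, P) = 17 (y(z, P) = 9 - 1*(-8) = 9 + 8 = 17)
I = -306 (I = -(-3)*(-102) = -3*102 = -306)
O = -306
(-132/O + 73/y(S, o(-3)))**2 = (-132/(-306) + 73/17)**2 = (-132*(-1/306) + 73*(1/17))**2 = (22/51 + 73/17)**2 = (241/51)**2 = 58081/2601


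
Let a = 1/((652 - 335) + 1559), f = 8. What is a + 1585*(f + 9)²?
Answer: 859329941/1876 ≈ 4.5807e+5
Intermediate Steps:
a = 1/1876 (a = 1/(317 + 1559) = 1/1876 ≈ 0.00053305)
a + 1585*(f + 9)² = 1/1876 + 1585*(8 + 9)² = 1/1876 + 1585*17² = 1/1876 + 1585*289 = 1/1876 + 458065 = 859329941/1876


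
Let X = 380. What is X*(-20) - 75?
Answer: -7675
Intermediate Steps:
X*(-20) - 75 = 380*(-20) - 75 = -7600 - 75 = -7675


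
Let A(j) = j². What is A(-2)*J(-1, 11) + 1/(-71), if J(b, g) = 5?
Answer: 1419/71 ≈ 19.986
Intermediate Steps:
A(-2)*J(-1, 11) + 1/(-71) = (-2)²*5 + 1/(-71) = 4*5 - 1/71 = 20 - 1/71 = 1419/71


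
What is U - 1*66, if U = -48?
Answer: -114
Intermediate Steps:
U - 1*66 = -48 - 1*66 = -48 - 66 = -114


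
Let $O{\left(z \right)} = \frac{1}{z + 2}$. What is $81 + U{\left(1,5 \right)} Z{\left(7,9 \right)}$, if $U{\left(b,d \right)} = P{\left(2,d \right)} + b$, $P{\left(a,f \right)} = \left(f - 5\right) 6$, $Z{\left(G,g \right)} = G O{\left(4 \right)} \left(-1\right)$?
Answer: $\frac{479}{6} \approx 79.833$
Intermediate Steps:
$O{\left(z \right)} = \frac{1}{2 + z}$
$Z{\left(G,g \right)} = - \frac{G}{6}$ ($Z{\left(G,g \right)} = \frac{G}{2 + 4} \left(-1\right) = \frac{G}{6} \left(-1\right) = - \frac{G}{6}$)
$P{\left(a,f \right)} = -30 + 6 f$ ($P{\left(a,f \right)} = \left(f - 5\right) 6 = \left(-5 + f\right) 6 = -30 + 6 f$)
$U{\left(b,d \right)} = -30 + b + 6 d$ ($U{\left(b,d \right)} = \left(-30 + 6 d\right) + b = -30 + b + 6 d$)
$81 + U{\left(1,5 \right)} Z{\left(7,9 \right)} = 81 + \left(-30 + 1 + 6 \cdot 5\right) \left(\left(- \frac{1}{6}\right) 7\right) = 81 + \left(-30 + 1 + 30\right) \left(- \frac{7}{6}\right) = 81 + 1 \left(- \frac{7}{6}\right) = 81 - \frac{7}{6} = \frac{479}{6}$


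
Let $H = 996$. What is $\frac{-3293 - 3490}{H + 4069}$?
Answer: $- \frac{6783}{5065} \approx -1.3392$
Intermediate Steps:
$\frac{-3293 - 3490}{H + 4069} = \frac{-3293 - 3490}{996 + 4069} = - \frac{6783}{5065}$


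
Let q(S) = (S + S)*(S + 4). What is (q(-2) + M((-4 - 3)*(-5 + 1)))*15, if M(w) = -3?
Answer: -165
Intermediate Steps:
q(S) = 2*S*(4 + S) (q(S) = (2*S)*(4 + S) = 2*S*(4 + S))
(q(-2) + M((-4 - 3)*(-5 + 1)))*15 = (2*(-2)*(4 - 2) - 3)*15 = (2*(-2)*2 - 3)*15 = (-8 - 3)*15 = -11*15 = -165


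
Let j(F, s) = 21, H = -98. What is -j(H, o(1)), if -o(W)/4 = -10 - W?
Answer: -21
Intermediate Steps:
o(W) = 40 + 4*W (o(W) = -4*(-10 - W) = 40 + 4*W)
-j(H, o(1)) = -1*21 = -21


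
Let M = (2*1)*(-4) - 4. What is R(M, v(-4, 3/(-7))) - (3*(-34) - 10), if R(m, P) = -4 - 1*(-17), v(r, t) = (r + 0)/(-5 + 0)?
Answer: 125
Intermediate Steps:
v(r, t) = -r/5 (v(r, t) = r/(-5) = r*(-⅕) = -r/5)
M = -12 (M = 2*(-4) - 4 = -8 - 4 = -12)
R(m, P) = 13 (R(m, P) = -4 + 17 = 13)
R(M, v(-4, 3/(-7))) - (3*(-34) - 10) = 13 - (3*(-34) - 10) = 13 - (-102 - 10) = 13 - 1*(-112) = 13 + 112 = 125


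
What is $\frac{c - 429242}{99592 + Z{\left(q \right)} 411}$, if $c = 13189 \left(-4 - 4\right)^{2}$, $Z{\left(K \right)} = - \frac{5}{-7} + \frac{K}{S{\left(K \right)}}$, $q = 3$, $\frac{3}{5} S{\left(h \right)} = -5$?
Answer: $\frac{36299725}{8727041} \approx 4.1595$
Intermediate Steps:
$S{\left(h \right)} = - \frac{25}{3}$ ($S{\left(h \right)} = \frac{5}{3} \left(-5\right) = - \frac{25}{3}$)
$Z{\left(K \right)} = \frac{5}{7} - \frac{3 K}{25}$ ($Z{\left(K \right)} = - \frac{5}{-7} + \frac{K}{- \frac{25}{3}} = \left(-5\right) \left(- \frac{1}{7}\right) + K \left(- \frac{3}{25}\right) = \frac{5}{7} - \frac{3 K}{25}$)
$c = 844096$ ($c = 13189 \left(-8\right)^{2} = 13189 \cdot 64 = 844096$)
$\frac{c - 429242}{99592 + Z{\left(q \right)} 411} = \frac{844096 - 429242}{99592 + \left(\frac{5}{7} - \frac{9}{25}\right) 411} = \frac{414854}{99592 + \left(\frac{5}{7} - \frac{9}{25}\right) 411} = \frac{414854}{99592 + \frac{62}{175} \cdot 411} = \frac{414854}{99592 + \frac{25482}{175}} = \frac{414854}{\frac{17454082}{175}} = 414854 \cdot \frac{175}{17454082} = \frac{36299725}{8727041}$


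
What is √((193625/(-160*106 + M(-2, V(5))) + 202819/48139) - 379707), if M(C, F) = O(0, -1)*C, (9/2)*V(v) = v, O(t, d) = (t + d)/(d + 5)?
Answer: 36*I*√1476645947130382574/70992467 ≈ 616.21*I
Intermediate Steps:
O(t, d) = (d + t)/(5 + d)
V(v) = 2*v/9
M(C, F) = -C/4 (M(C, F) = ((-1 + 0)/(5 - 1))*C = (-1/4)*C = ((¼)*(-1))*C = -C/4)
√((193625/(-160*106 + M(-2, V(5))) + 202819/48139) - 379707) = √((193625/(-160*106 - ¼*(-2)) + 202819/48139) - 379707) = √((193625/(-16960 + ½) + 202819*(1/48139)) - 379707) = √((193625/(-33919/2) + 202819/48139) - 379707) = √((193625*(-2/33919) + 202819/48139) - 379707) = √((-387250/33919 + 202819/48139) - 379707) = √(-11762410089/1632826741 - 379707) = √(-620007505754976/1632826741) = 36*I*√1476645947130382574/70992467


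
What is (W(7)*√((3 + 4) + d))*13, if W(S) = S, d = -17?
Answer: 91*I*√10 ≈ 287.77*I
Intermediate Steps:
(W(7)*√((3 + 4) + d))*13 = (7*√((3 + 4) - 17))*13 = (7*√(7 - 17))*13 = (7*√(-10))*13 = (7*(I*√10))*13 = (7*I*√10)*13 = 91*I*√10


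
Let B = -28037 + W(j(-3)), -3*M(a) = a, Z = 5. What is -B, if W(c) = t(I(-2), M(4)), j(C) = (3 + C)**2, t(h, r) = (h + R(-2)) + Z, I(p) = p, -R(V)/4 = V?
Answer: 28026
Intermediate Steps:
R(V) = -4*V
M(a) = -a/3
t(h, r) = 13 + h (t(h, r) = (h - 4*(-2)) + 5 = (h + 8) + 5 = (8 + h) + 5 = 13 + h)
W(c) = 11 (W(c) = 13 - 2 = 11)
B = -28026 (B = -28037 + 11 = -28026)
-B = -1*(-28026) = 28026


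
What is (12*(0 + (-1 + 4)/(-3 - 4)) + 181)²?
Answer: 1515361/49 ≈ 30926.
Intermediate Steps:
(12*(0 + (-1 + 4)/(-3 - 4)) + 181)² = (12*(0 + 3/(-7)) + 181)² = (12*(0 + 3*(-⅐)) + 181)² = (12*(0 - 3/7) + 181)² = (12*(-3/7) + 181)² = (-36/7 + 181)² = (1231/7)² = 1515361/49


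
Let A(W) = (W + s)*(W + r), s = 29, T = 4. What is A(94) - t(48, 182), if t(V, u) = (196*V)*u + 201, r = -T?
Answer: -1701387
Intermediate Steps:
r = -4 (r = -1*4 = -4)
A(W) = (-4 + W)*(29 + W) (A(W) = (W + 29)*(W - 4) = (29 + W)*(-4 + W) = (-4 + W)*(29 + W))
t(V, u) = 201 + 196*V*u (t(V, u) = 196*V*u + 201 = 201 + 196*V*u)
A(94) - t(48, 182) = (-116 + 94**2 + 25*94) - (201 + 196*48*182) = (-116 + 8836 + 2350) - (201 + 1712256) = 11070 - 1*1712457 = 11070 - 1712457 = -1701387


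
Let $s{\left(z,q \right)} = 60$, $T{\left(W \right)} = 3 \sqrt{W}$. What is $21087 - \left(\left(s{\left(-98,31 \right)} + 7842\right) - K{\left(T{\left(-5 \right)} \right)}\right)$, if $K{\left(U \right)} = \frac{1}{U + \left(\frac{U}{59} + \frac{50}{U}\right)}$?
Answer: $13185 + \frac{177 i \sqrt{5}}{250} \approx 13185.0 + 1.5831 i$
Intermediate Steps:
$K{\left(U \right)} = \frac{1}{\frac{50}{U} + \frac{60 U}{59}}$ ($K{\left(U \right)} = \frac{1}{U + \left(U \frac{1}{59} + \frac{50}{U}\right)} = \frac{1}{U + \left(\frac{U}{59} + \frac{50}{U}\right)} = \frac{1}{U + \left(\frac{50}{U} + \frac{U}{59}\right)} = \frac{1}{\frac{50}{U} + \frac{60 U}{59}}$)
$21087 - \left(\left(s{\left(-98,31 \right)} + 7842\right) - K{\left(T{\left(-5 \right)} \right)}\right) = 21087 - \left(\left(60 + 7842\right) - \frac{59 \cdot 3 \sqrt{-5}}{10 \left(295 + 6 \left(3 \sqrt{-5}\right)^{2}\right)}\right) = 21087 - \left(7902 - \frac{59 \cdot 3 i \sqrt{5}}{10 \left(295 + 6 \left(3 i \sqrt{5}\right)^{2}\right)}\right) = 21087 - \left(7902 - \frac{59 \cdot 3 i \sqrt{5}}{10 \left(295 + 6 \left(-45\right)\right)}\right) = 21087 - \left(7902 - \frac{59 \cdot 3 i \sqrt{5}}{10 \left(295 - 270\right)}\right) = 21087 - \left(7902 - \frac{59 \cdot 3 i \sqrt{5}}{10 \cdot 25}\right) = 21087 - \left(7902 - \frac{59}{10} \cdot 3 i \sqrt{5} \cdot \frac{1}{25}\right) = 21087 - \left(7902 - \frac{177 i \sqrt{5}}{250}\right) = 13185 + \frac{177 i \sqrt{5}}{250}$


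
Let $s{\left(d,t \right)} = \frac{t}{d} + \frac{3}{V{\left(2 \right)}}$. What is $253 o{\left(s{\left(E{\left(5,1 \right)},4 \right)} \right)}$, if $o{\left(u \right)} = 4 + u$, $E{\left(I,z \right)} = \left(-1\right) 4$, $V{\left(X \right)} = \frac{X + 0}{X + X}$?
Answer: $2277$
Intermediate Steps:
$V{\left(X \right)} = \frac{1}{2}$ ($V{\left(X \right)} = \frac{X}{2 X} = X \frac{1}{2 X} = \frac{1}{2}$)
$E{\left(I,z \right)} = -4$
$s{\left(d,t \right)} = 6 + \frac{t}{d}$ ($s{\left(d,t \right)} = \frac{t}{d} + 3 \frac{1}{\frac{1}{2}} = \frac{t}{d} + 3 \cdot 2 = \frac{t}{d} + 6 = 6 + \frac{t}{d}$)
$253 o{\left(s{\left(E{\left(5,1 \right)},4 \right)} \right)} = 253 \left(4 + \left(6 + \frac{4}{-4}\right)\right) = 253 \left(4 + \left(6 + 4 \left(- \frac{1}{4}\right)\right)\right) = 253 \left(4 + \left(6 - 1\right)\right) = 253 \left(4 + 5\right) = 253 \cdot 9 = 2277$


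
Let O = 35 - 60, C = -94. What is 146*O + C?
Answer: -3744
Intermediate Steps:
O = -25
146*O + C = 146*(-25) - 94 = -3650 - 94 = -3744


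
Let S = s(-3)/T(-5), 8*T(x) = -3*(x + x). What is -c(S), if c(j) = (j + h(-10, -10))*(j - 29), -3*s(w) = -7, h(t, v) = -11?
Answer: -596359/2025 ≈ -294.50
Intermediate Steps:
T(x) = -3*x/4 (T(x) = (-3*(x + x))/8 = (-6*x)/8 = -3*x/4)
s(w) = 7/3 (s(w) = -1/3*(-7) = 7/3)
S = 28/45 (S = 7/(3*((-3/4*(-5)))) = 7/(3*(15/4)) = (7/3)*(4/15) = 28/45 ≈ 0.62222)
c(j) = (-29 + j)*(-11 + j) (c(j) = (j - 11)*(j - 29) = (-11 + j)*(-29 + j) = (-29 + j)*(-11 + j))
-c(S) = -(319 + (28/45)**2 - 40*28/45) = -(319 + 784/2025 - 224/9) = -1*596359/2025 = -596359/2025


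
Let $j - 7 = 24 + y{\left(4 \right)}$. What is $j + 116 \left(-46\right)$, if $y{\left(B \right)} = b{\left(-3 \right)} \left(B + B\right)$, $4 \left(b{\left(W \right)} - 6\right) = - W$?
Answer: $-5251$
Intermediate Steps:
$b{\left(W \right)} = 6 - \frac{W}{4}$ ($b{\left(W \right)} = 6 + \frac{\left(-1\right) W}{4} = 6 - \frac{W}{4}$)
$y{\left(B \right)} = \frac{27 B}{2}$ ($y{\left(B \right)} = \left(6 - - \frac{3}{4}\right) \left(B + B\right) = \left(6 + \frac{3}{4}\right) 2 B = \frac{27 \cdot 2 B}{4} = \frac{27 B}{2}$)
$j = 85$ ($j = 7 + \left(24 + \frac{27}{2} \cdot 4\right) = 7 + \left(24 + 54\right) = 7 + 78 = 85$)
$j + 116 \left(-46\right) = 85 + 116 \left(-46\right) = 85 - 5336 = -5251$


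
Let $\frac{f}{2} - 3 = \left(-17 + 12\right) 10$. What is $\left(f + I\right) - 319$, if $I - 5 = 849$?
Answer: $441$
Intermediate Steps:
$I = 854$ ($I = 5 + 849 = 854$)
$f = -94$ ($f = 6 + 2 \left(-17 + 12\right) 10 = 6 + 2 \left(\left(-5\right) 10\right) = 6 + 2 \left(-50\right) = 6 - 100 = -94$)
$\left(f + I\right) - 319 = \left(-94 + 854\right) - 319 = 760 - 319 = 441$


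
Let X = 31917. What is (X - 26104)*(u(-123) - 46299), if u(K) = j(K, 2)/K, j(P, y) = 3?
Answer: -11034585380/41 ≈ -2.6914e+8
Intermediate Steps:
u(K) = 3/K
(X - 26104)*(u(-123) - 46299) = (31917 - 26104)*(3/(-123) - 46299) = 5813*(3*(-1/123) - 46299) = 5813*(-1/41 - 46299) = 5813*(-1898260/41) = -11034585380/41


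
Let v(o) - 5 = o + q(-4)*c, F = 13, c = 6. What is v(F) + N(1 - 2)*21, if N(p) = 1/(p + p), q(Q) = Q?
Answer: -33/2 ≈ -16.500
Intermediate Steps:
v(o) = -19 + o (v(o) = 5 + (o - 4*6) = 5 + (o - 24) = 5 + (-24 + o) = -19 + o)
N(p) = 1/(2*p)
v(F) + N(1 - 2)*21 = (-19 + 13) + (1/(2*(1 - 2)))*21 = -6 + ((½)/(-1))*21 = -6 + ((½)*(-1))*21 = -6 - ½*21 = -6 - 21/2 = -33/2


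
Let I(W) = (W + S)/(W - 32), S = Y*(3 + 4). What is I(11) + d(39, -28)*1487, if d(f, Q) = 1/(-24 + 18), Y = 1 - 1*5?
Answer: -10375/42 ≈ -247.02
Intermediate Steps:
Y = -4 (Y = 1 - 5 = -4)
S = -28 (S = -4*(3 + 4) = -4*7 = -28)
I(W) = (-28 + W)/(-32 + W) (I(W) = (W - 28)/(W - 32) = (-28 + W)/(-32 + W))
d(f, Q) = -⅙ (d(f, Q) = 1/(-6) = -⅙)
I(11) + d(39, -28)*1487 = (-28 + 11)/(-32 + 11) - ⅙*1487 = -17/(-21) - 1487/6 = -1/21*(-17) - 1487/6 = 17/21 - 1487/6 = -10375/42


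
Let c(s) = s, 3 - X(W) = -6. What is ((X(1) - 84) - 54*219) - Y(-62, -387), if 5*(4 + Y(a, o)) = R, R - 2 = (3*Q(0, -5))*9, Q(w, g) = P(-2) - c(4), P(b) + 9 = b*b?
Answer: -59244/5 ≈ -11849.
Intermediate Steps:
X(W) = 9 (X(W) = 3 - 1*(-6) = 3 + 6 = 9)
P(b) = -9 + b**2 (P(b) = -9 + b*b = -9 + b**2)
Q(w, g) = -9 (Q(w, g) = (-9 + (-2)**2) - 1*4 = (-9 + 4) - 4 = -5 - 4 = -9)
R = -241 (R = 2 + (3*(-9))*9 = 2 - 27*9 = 2 - 243 = -241)
Y(a, o) = -261/5 (Y(a, o) = -4 + (1/5)*(-241) = -4 - 241/5 = -261/5)
((X(1) - 84) - 54*219) - Y(-62, -387) = ((9 - 84) - 54*219) - 1*(-261/5) = (-75 - 11826) + 261/5 = -11901 + 261/5 = -59244/5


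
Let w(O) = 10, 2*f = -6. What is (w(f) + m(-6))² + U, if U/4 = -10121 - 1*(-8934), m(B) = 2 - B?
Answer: -4424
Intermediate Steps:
f = -3 (f = (½)*(-6) = -3)
U = -4748 (U = 4*(-10121 - 1*(-8934)) = 4*(-10121 + 8934) = 4*(-1187) = -4748)
(w(f) + m(-6))² + U = (10 + (2 - 1*(-6)))² - 4748 = (10 + (2 + 6))² - 4748 = (10 + 8)² - 4748 = 18² - 4748 = 324 - 4748 = -4424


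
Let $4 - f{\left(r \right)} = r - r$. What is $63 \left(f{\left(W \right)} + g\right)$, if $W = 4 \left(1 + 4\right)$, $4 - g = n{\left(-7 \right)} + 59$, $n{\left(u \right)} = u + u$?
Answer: $-2331$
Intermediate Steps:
$n{\left(u \right)} = 2 u$
$g = -41$ ($g = 4 - \left(2 \left(-7\right) + 59\right) = 4 - \left(-14 + 59\right) = 4 - 45 = -41$)
$W = 20$ ($W = 4 \cdot 5 = 20$)
$f{\left(r \right)} = 4$ ($f{\left(r \right)} = 4 - \left(r - r\right) = 4 - 0 = 4 + 0 = 4$)
$63 \left(f{\left(W \right)} + g\right) = 63 \left(4 - 41\right) = 63 \left(-37\right) = -2331$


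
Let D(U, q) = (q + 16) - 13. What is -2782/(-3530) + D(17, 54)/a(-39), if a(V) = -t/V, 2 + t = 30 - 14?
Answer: 3943069/24710 ≈ 159.57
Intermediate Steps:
t = 14 (t = -2 + (30 - 14) = -2 + 16 = 14)
a(V) = -14/V
D(U, q) = 3 + q (D(U, q) = (16 + q) - 13 = 3 + q)
-2782/(-3530) + D(17, 54)/a(-39) = -2782/(-3530) + (3 + 54)/((-14/(-39))) = -2782*(-1/3530) + 57/((-14*(-1/39))) = 1391/1765 + 57/(14/39) = 1391/1765 + 57*(39/14) = 1391/1765 + 2223/14 = 3943069/24710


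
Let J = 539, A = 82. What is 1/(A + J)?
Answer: 1/621 ≈ 0.0016103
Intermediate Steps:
1/(A + J) = 1/(82 + 539) = 1/621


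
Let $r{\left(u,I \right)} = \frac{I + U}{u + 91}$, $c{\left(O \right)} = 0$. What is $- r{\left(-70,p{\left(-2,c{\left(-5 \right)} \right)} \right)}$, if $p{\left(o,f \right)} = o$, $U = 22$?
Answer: $- \frac{20}{21} \approx -0.95238$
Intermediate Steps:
$r{\left(u,I \right)} = \frac{22 + I}{91 + u}$ ($r{\left(u,I \right)} = \frac{I + 22}{u + 91} = \frac{22 + I}{91 + u}$)
$- r{\left(-70,p{\left(-2,c{\left(-5 \right)} \right)} \right)} = - \frac{22 - 2}{91 - 70} = - \frac{20}{21}$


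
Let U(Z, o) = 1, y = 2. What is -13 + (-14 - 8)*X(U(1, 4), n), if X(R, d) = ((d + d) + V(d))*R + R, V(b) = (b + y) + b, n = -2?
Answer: 97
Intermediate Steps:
V(b) = 2 + 2*b (V(b) = (b + 2) + b = (2 + b) + b = 2 + 2*b)
X(R, d) = R + R*(2 + 4*d) (X(R, d) = ((d + d) + (2 + 2*d))*R + R = (2*d + (2 + 2*d))*R + R = (2 + 4*d)*R + R = R*(2 + 4*d) + R = R + R*(2 + 4*d))
-13 + (-14 - 8)*X(U(1, 4), n) = -13 + (-14 - 8)*(1*(3 + 4*(-2))) = -13 - 22*(3 - 8) = -13 - 22*(-5) = -13 + 110 = 97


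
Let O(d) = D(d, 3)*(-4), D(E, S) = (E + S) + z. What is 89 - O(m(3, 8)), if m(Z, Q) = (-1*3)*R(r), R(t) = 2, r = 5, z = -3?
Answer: 65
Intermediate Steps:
D(E, S) = -3 + E + S (D(E, S) = (E + S) - 3 = -3 + E + S)
m(Z, Q) = -6 (m(Z, Q) = -1*3*2 = -3*2 = -6)
O(d) = -4*d (O(d) = (-3 + d + 3)*(-4) = d*(-4) = -4*d)
89 - O(m(3, 8)) = 89 - (-4)*(-6) = 89 - 1*24 = 89 - 24 = 65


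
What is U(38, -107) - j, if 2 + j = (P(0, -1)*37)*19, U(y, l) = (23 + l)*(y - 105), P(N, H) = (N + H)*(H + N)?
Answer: 4927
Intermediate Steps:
P(N, H) = (H + N)² (P(N, H) = (H + N)*(H + N) = (H + N)²)
U(y, l) = (-105 + y)*(23 + l) (U(y, l) = (23 + l)*(-105 + y) = (-105 + y)*(23 + l))
j = 701 (j = -2 + ((-1 + 0)²*37)*19 = -2 + ((-1)²*37)*19 = -2 + (1*37)*19 = -2 + 37*19 = -2 + 703 = 701)
U(38, -107) - j = (-2415 - 105*(-107) + 23*38 - 107*38) - 1*701 = (-2415 + 11235 + 874 - 4066) - 701 = 5628 - 701 = 4927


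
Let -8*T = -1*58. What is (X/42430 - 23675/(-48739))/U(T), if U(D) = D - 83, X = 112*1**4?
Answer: -673326012/104433786385 ≈ -0.0064474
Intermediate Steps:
X = 112 (X = 112*1 = 112)
T = 29/4 (T = -(-1)*58/8 = -1/8*(-58) = 29/4 ≈ 7.2500)
U(D) = -83 + D
(X/42430 - 23675/(-48739))/U(T) = (112/42430 - 23675/(-48739))/(-83 + 29/4) = (112*(1/42430) - 23675*(-1/48739))/(-303/4) = (56/21215 + 23675/48739)*(-4/303) = (504994509/1033997885)*(-4/303) = -673326012/104433786385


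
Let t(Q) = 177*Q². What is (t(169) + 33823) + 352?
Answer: 5089472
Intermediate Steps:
(t(169) + 33823) + 352 = (177*169² + 33823) + 352 = (177*28561 + 33823) + 352 = (5055297 + 33823) + 352 = 5089120 + 352 = 5089472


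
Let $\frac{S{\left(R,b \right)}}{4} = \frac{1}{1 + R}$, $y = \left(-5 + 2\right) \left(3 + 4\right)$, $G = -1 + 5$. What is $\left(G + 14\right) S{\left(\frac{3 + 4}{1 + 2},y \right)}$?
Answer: $\frac{108}{5} \approx 21.6$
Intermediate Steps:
$G = 4$
$y = -21$ ($y = \left(-3\right) 7 = -21$)
$S{\left(R,b \right)} = \frac{4}{1 + R}$
$\left(G + 14\right) S{\left(\frac{3 + 4}{1 + 2},y \right)} = \left(4 + 14\right) \frac{4}{1 + \frac{3 + 4}{1 + 2}} = 18 \frac{4}{1 + \frac{7}{3}} = 18 \frac{4}{\frac{10}{3}} = 18 \cdot 4 \cdot \frac{3}{10} = 18 \cdot \frac{6}{5} = \frac{108}{5}$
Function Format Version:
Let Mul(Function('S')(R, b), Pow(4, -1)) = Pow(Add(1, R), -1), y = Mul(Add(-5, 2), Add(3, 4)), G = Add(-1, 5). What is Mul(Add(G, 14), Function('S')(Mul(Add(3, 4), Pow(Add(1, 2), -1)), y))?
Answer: Rational(108, 5) ≈ 21.600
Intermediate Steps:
G = 4
y = -21 (y = Mul(-3, 7) = -21)
Function('S')(R, b) = Mul(4, Pow(Add(1, R), -1))
Mul(Add(G, 14), Function('S')(Mul(Add(3, 4), Pow(Add(1, 2), -1)), y)) = Mul(Add(4, 14), Mul(4, Pow(Add(1, Mul(Add(3, 4), Pow(Add(1, 2), -1))), -1))) = Mul(18, Mul(4, Pow(Add(1, Mul(7, Pow(3, -1))), -1))) = Mul(18, Mul(4, Pow(Add(1, Mul(7, Rational(1, 3))), -1))) = Mul(18, Mul(4, Pow(Add(1, Rational(7, 3)), -1))) = Mul(18, Mul(4, Pow(Rational(10, 3), -1))) = Mul(18, Mul(4, Rational(3, 10))) = Mul(18, Rational(6, 5)) = Rational(108, 5)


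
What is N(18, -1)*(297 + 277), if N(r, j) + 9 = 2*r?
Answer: 15498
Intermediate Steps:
N(r, j) = -9 + 2*r
N(18, -1)*(297 + 277) = (-9 + 2*18)*(297 + 277) = (-9 + 36)*574 = 27*574 = 15498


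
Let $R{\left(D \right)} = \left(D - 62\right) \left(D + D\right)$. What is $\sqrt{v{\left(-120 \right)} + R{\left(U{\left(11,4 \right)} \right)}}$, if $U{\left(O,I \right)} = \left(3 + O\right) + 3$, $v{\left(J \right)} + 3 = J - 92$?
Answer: $i \sqrt{1745} \approx 41.773 i$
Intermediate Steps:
$v{\left(J \right)} = -95 + J$ ($v{\left(J \right)} = -3 + \left(J - 92\right) = -3 + \left(-92 + J\right) = -95 + J$)
$U{\left(O,I \right)} = 6 + O$
$R{\left(D \right)} = 2 D \left(-62 + D\right)$ ($R{\left(D \right)} = \left(-62 + D\right) 2 D = 2 D \left(-62 + D\right)$)
$\sqrt{v{\left(-120 \right)} + R{\left(U{\left(11,4 \right)} \right)}} = \sqrt{\left(-95 - 120\right) + 2 \left(6 + 11\right) \left(-62 + \left(6 + 11\right)\right)} = \sqrt{-215 + 2 \cdot 17 \left(-62 + 17\right)} = \sqrt{-215 + 2 \cdot 17 \left(-45\right)} = \sqrt{-215 - 1530} = \sqrt{-1745} = i \sqrt{1745}$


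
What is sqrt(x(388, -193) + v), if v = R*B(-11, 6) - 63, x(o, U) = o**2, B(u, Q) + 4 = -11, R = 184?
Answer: sqrt(147721) ≈ 384.34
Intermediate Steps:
B(u, Q) = -15 (B(u, Q) = -4 - 11 = -15)
v = -2823 (v = 184*(-15) - 63 = -2760 - 63 = -2823)
sqrt(x(388, -193) + v) = sqrt(388**2 - 2823) = sqrt(150544 - 2823) = sqrt(147721)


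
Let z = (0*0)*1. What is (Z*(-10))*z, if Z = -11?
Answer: 0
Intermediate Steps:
z = 0 (z = 0*1 = 0)
(Z*(-10))*z = -11*(-10)*0 = 110*0 = 0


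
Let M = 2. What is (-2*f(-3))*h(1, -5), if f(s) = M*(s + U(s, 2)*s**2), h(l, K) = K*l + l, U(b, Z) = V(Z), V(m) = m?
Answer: 240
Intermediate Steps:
U(b, Z) = Z
h(l, K) = l + K*l
f(s) = 2*s + 4*s**2 (f(s) = 2*(s + 2*s**2) = 2*s + 4*s**2)
(-2*f(-3))*h(1, -5) = (-4*(-3)*(1 + 2*(-3)))*(1*(1 - 5)) = (-4*(-3)*(1 - 6))*(1*(-4)) = -4*(-3)*(-5)*(-4) = -2*30*(-4) = -60*(-4) = 240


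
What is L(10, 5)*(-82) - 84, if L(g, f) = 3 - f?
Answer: 80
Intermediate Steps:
L(10, 5)*(-82) - 84 = (3 - 1*5)*(-82) - 84 = (3 - 5)*(-82) - 84 = -2*(-82) - 84 = 164 - 84 = 80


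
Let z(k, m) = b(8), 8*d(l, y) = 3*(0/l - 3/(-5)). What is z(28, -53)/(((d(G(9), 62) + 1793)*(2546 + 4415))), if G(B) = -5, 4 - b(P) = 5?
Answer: -40/499305569 ≈ -8.0111e-8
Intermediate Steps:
b(P) = -1 (b(P) = 4 - 1*5 = 4 - 5 = -1)
d(l, y) = 9/40 (d(l, y) = (3*(0/l - 3/(-5)))/8 = (3*(0 - 3*(-1/5)))/8 = (3*(0 + 3/5))/8 = (3*(3/5))/8 = (1/8)*(9/5) = 9/40)
z(k, m) = -1
z(28, -53)/(((d(G(9), 62) + 1793)*(2546 + 4415))) = -1/((9/40 + 1793)*(2546 + 4415)) = -1/((71729/40)*6961) = -1/499305569/40 = -1*40/499305569 = -40/499305569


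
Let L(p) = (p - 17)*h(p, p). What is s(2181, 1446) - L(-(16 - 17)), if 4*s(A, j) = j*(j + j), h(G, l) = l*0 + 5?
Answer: 1045538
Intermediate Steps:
h(G, l) = 5 (h(G, l) = 0 + 5 = 5)
L(p) = -85 + 5*p (L(p) = (p - 17)*5 = (-17 + p)*5 = -85 + 5*p)
s(A, j) = j²/2 (s(A, j) = (j*(j + j))/4 = (j*(2*j))/4 = (2*j²)/4 = j²/2)
s(2181, 1446) - L(-(16 - 17)) = (½)*1446² - (-85 + 5*(-(16 - 17))) = (½)*2090916 - (-85 + 5*(-1*(-1))) = 1045458 - (-85 + 5*1) = 1045458 - (-85 + 5) = 1045458 - 1*(-80) = 1045458 + 80 = 1045538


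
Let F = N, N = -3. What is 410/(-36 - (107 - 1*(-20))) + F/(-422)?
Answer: -172531/68786 ≈ -2.5082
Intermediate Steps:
F = -3
410/(-36 - (107 - 1*(-20))) + F/(-422) = 410/(-36 - (107 - 1*(-20))) - 3/(-422) = 410/(-36 - (107 + 20)) - 3*(-1/422) = 410/(-36 - 1*127) + 3/422 = 410/(-36 - 127) + 3/422 = 410/(-163) + 3/422 = 410*(-1/163) + 3/422 = -410/163 + 3/422 = -172531/68786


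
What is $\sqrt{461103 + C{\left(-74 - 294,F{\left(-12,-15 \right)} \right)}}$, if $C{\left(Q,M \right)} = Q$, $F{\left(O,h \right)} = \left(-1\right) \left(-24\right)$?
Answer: $\sqrt{460735} \approx 678.77$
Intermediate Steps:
$F{\left(O,h \right)} = 24$
$\sqrt{461103 + C{\left(-74 - 294,F{\left(-12,-15 \right)} \right)}} = \sqrt{461103 - 368} = \sqrt{460735}$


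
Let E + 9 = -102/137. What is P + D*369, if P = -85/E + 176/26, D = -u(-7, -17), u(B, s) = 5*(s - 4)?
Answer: 134537668/3471 ≈ 38761.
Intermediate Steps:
u(B, s) = -20 + 5*s (u(B, s) = 5*(-4 + s) = -20 + 5*s)
E = -1335/137 (E = -9 - 102/137 = -1335/137 ≈ -9.7445)
D = 105 (D = -(-20 + 5*(-17)) = -(-20 - 85) = -1*(-105) = 105)
P = 53773/3471 (P = -85/(-1335/137) + 176/26 = -85*(-137/1335) + 176*(1/26) = 2329/267 + 88/13 = 53773/3471 ≈ 15.492)
P + D*369 = 53773/3471 + 105*369 = 53773/3471 + 38745 = 134537668/3471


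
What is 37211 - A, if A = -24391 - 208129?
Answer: 269731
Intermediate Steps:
A = -232520
37211 - A = 37211 - 1*(-232520) = 37211 + 232520 = 269731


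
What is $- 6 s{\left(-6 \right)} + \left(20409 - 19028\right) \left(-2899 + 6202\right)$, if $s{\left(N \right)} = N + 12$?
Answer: $4561407$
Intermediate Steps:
$s{\left(N \right)} = 12 + N$
$- 6 s{\left(-6 \right)} + \left(20409 - 19028\right) \left(-2899 + 6202\right) = - 6 \left(12 - 6\right) + \left(20409 - 19028\right) \left(-2899 + 6202\right) = \left(-6\right) 6 + 1381 \cdot 3303 = -36 + 4561443 = 4561407$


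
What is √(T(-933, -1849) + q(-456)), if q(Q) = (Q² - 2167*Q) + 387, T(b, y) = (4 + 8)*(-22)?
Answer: √1196211 ≈ 1093.7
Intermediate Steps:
T(b, y) = -264 (T(b, y) = 12*(-22) = -264)
q(Q) = 387 + Q² - 2167*Q
√(T(-933, -1849) + q(-456)) = √(-264 + (387 + (-456)² - 2167*(-456))) = √(-264 + (387 + 207936 + 988152)) = √(-264 + 1196475) = √1196211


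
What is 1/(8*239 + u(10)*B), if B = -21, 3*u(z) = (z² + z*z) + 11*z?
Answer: -1/258 ≈ -0.0038760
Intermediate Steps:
u(z) = 2*z²/3 + 11*z/3 (u(z) = ((z² + z*z) + 11*z)/3 = ((z² + z²) + 11*z)/3 = (2*z² + 11*z)/3 = 2*z²/3 + 11*z/3)
1/(8*239 + u(10)*B) = 1/(8*239 + ((⅓)*10*(11 + 2*10))*(-21)) = 1/(1912 + ((⅓)*10*(11 + 20))*(-21)) = 1/(1912 + ((⅓)*10*31)*(-21)) = 1/(1912 + (310/3)*(-21)) = 1/(1912 - 2170) = 1/(-258) = -1/258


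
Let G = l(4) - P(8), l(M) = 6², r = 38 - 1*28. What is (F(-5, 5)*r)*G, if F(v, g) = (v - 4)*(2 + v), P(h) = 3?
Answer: 8910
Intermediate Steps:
F(v, g) = (-4 + v)*(2 + v)
r = 10 (r = 38 - 28 = 10)
l(M) = 36
G = 33 (G = 36 - 1*3 = 36 - 3 = 33)
(F(-5, 5)*r)*G = ((-8 + (-5)² - 2*(-5))*10)*33 = ((-8 + 25 + 10)*10)*33 = (27*10)*33 = 270*33 = 8910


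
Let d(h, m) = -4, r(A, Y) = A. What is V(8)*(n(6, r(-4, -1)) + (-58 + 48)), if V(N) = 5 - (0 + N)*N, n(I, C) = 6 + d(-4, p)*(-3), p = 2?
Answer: -472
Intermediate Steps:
n(I, C) = 18 (n(I, C) = 6 - 4*(-3) = 6 + 12 = 18)
V(N) = 5 - N² (V(N) = 5 - N*N = 5 - N²)
V(8)*(n(6, r(-4, -1)) + (-58 + 48)) = (5 - 1*8²)*(18 + (-58 + 48)) = (5 - 1*64)*(18 - 10) = (5 - 64)*8 = -59*8 = -472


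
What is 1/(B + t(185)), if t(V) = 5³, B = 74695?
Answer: 1/74820 ≈ 1.3365e-5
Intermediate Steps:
t(V) = 125
1/(B + t(185)) = 1/(74695 + 125) = 1/74820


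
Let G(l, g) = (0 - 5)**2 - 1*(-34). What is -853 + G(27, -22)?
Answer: -794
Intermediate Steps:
G(l, g) = 59 (G(l, g) = (-5)**2 + 34 = 25 + 34 = 59)
-853 + G(27, -22) = -853 + 59 = -794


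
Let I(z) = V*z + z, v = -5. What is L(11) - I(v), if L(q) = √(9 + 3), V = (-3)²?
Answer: 50 + 2*√3 ≈ 53.464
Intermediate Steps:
V = 9
L(q) = 2*√3 (L(q) = √12 = 2*√3)
I(z) = 10*z (I(z) = 9*z + z = 10*z)
L(11) - I(v) = 2*√3 - 10*(-5) = 2*√3 - 1*(-50) = 2*√3 + 50 = 50 + 2*√3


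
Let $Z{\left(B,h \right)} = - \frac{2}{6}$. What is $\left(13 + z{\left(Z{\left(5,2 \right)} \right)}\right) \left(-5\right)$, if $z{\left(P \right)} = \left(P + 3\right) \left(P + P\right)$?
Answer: $- \frac{505}{9} \approx -56.111$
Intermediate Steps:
$Z{\left(B,h \right)} = - \frac{1}{3}$ ($Z{\left(B,h \right)} = \left(-2\right) \frac{1}{6} = - \frac{1}{3}$)
$z{\left(P \right)} = 2 P \left(3 + P\right)$ ($z{\left(P \right)} = \left(3 + P\right) 2 P = 2 P \left(3 + P\right)$)
$\left(13 + z{\left(Z{\left(5,2 \right)} \right)}\right) \left(-5\right) = \left(13 + 2 \left(- \frac{1}{3}\right) \left(3 - \frac{1}{3}\right)\right) \left(-5\right) = \left(13 + 2 \left(- \frac{1}{3}\right) \frac{8}{3}\right) \left(-5\right) = \left(13 - \frac{16}{9}\right) \left(-5\right) = \frac{101}{9} \left(-5\right) = - \frac{505}{9}$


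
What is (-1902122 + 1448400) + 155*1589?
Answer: -207427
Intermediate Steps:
(-1902122 + 1448400) + 155*1589 = -453722 + 246295 = -207427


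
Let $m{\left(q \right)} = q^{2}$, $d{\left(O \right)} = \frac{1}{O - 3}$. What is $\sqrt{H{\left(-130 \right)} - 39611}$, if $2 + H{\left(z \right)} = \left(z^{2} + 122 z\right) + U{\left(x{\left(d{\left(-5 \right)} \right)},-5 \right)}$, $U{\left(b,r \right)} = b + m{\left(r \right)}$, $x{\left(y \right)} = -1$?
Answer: $i \sqrt{38549} \approx 196.34 i$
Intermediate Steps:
$d{\left(O \right)} = \frac{1}{-3 + O}$
$U{\left(b,r \right)} = b + r^{2}$
$H{\left(z \right)} = 22 + z^{2} + 122 z$ ($H{\left(z \right)} = -2 - \left(1 - 25 - z^{2} - 122 z\right) = -2 + \left(\left(z^{2} + 122 z\right) + \left(-1 + 25\right)\right) = -2 + \left(\left(z^{2} + 122 z\right) + 24\right) = -2 + \left(24 + z^{2} + 122 z\right) = 22 + z^{2} + 122 z$)
$\sqrt{H{\left(-130 \right)} - 39611} = \sqrt{\left(22 + \left(-130\right)^{2} + 122 \left(-130\right)\right) - 39611} = \sqrt{\left(22 + 16900 - 15860\right) - 39611} = \sqrt{1062 - 39611} = \sqrt{-38549} = i \sqrt{38549}$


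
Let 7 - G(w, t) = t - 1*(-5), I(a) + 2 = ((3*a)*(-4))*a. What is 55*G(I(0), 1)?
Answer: 55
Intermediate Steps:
I(a) = -2 - 12*a**2 (I(a) = -2 + ((3*a)*(-4))*a = -2 + (-12*a)*a = -2 - 12*a**2)
G(w, t) = 2 - t (G(w, t) = 7 - (t - 1*(-5)) = 7 - (t + 5) = 7 - (5 + t) = 7 + (-5 - t) = 2 - t)
55*G(I(0), 1) = 55*(2 - 1*1) = 55*(2 - 1) = 55*1 = 55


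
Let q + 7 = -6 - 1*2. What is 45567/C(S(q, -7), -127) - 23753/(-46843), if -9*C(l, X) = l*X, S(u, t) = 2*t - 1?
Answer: -6388401788/29745305 ≈ -214.77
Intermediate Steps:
q = -15 (q = -7 + (-6 - 1*2) = -7 + (-6 - 2) = -7 - 8 = -15)
S(u, t) = -1 + 2*t
C(l, X) = -X*l/9 (C(l, X) = -l*X/9 = -X*l/9)
45567/C(S(q, -7), -127) - 23753/(-46843) = 45567/((-1/9*(-127)*(-1 + 2*(-7)))) - 23753/(-46843) = 45567/((-1/9*(-127)*(-1 - 14))) - 23753*(-1/46843) = 45567/((-1/9*(-127)*(-15))) + 23753/46843 = 45567/(-635/3) + 23753/46843 = 45567*(-3/635) + 23753/46843 = -136701/635 + 23753/46843 = -6388401788/29745305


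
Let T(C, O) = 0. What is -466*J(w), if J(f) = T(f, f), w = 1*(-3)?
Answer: 0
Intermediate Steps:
w = -3
J(f) = 0
-466*J(w) = -466*0 = 0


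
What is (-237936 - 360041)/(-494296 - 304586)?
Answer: 25999/34734 ≈ 0.74852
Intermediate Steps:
(-237936 - 360041)/(-494296 - 304586) = -597977/(-798882) = -597977*(-1/798882) = 25999/34734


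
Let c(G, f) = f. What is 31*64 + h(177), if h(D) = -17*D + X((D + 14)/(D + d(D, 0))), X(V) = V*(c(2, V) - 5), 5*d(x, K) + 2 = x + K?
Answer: -46233579/44944 ≈ -1028.7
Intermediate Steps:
d(x, K) = -⅖ + K/5 + x/5 (d(x, K) = -⅖ + (x + K)/5 = -⅖ + (K + x)/5 = -⅖ + (K/5 + x/5) = -⅖ + K/5 + x/5)
X(V) = V*(-5 + V) (X(V) = V*(V - 5) = V*(-5 + V))
h(D) = -17*D + (-5 + (14 + D)/(-⅖ + 6*D/5))*(14 + D)/(-⅖ + 6*D/5) (h(D) = -17*D + ((D + 14)/(D + (-⅖ + (⅕)*0 + D/5)))*(-5 + (D + 14)/(D + (-⅖ + (⅕)*0 + D/5))) = -17*D + ((14 + D)/(D + (-⅖ + 0 + D/5)))*(-5 + (14 + D)/(D + (-⅖ + 0 + D/5))) = -17*D + ((14 + D)/(D + (-⅖ + D/5)))*(-5 + (14 + D)/(D + (-⅖ + D/5))) = -17*D + ((14 + D)/(-⅖ + 6*D/5))*(-5 + (14 + D)/(-⅖ + 6*D/5)) = -17*D + (-5 + (14 + D)/(-⅖ + 6*D/5))*(14 + D)/(-⅖ + 6*D/5))
31*64 + h(177) = 31*64 + (5600 - 1418*177 - 612*177³ + 283*177²)/(4*(1 - 6*177 + 9*177²)) = 1984 + (5600 - 250986 - 612*5545233 + 283*31329)/(4*(1 - 1062 + 9*31329)) = 1984 + (5600 - 250986 - 3393682596 + 8866107)/(4*(1 - 1062 + 281961)) = 1984 + (¼)*(-3385061875)/280900 = 1984 + (¼)*(1/280900)*(-3385061875) = 1984 - 135402475/44944 = -46233579/44944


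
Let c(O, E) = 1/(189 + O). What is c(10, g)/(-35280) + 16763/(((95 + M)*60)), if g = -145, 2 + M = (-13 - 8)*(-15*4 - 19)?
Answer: 18161763/113891680 ≈ 0.15947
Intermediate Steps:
M = 1657 (M = -2 + (-13 - 8)*(-15*4 - 19) = -2 - 21*(-60 - 19) = -2 - 21*(-79) = -2 + 1659 = 1657)
c(10, g)/(-35280) + 16763/(((95 + M)*60)) = 1/((189 + 10)*(-35280)) + 16763/(((95 + 1657)*60)) = -1/35280/199 + 16763/((1752*60)) = (1/199)*(-1/35280) + 16763/105120 = -1/7020720 + 16763*(1/105120) = -1/7020720 + 16763/105120 = 18161763/113891680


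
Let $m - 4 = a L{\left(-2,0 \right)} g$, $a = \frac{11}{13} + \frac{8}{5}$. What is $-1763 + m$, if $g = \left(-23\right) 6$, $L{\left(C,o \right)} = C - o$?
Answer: $- \frac{70451}{65} \approx -1083.9$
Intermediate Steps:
$g = -138$
$a = \frac{159}{65}$ ($a = 11 \cdot \frac{1}{13} + 8 \cdot \frac{1}{5} = \frac{11}{13} + \frac{8}{5} = \frac{159}{65} \approx 2.4462$)
$m = \frac{44144}{65}$ ($m = 4 + \frac{159 \left(-2 - 0\right)}{65} \left(-138\right) = 4 + \frac{159 \left(-2 + 0\right)}{65} \left(-138\right) = 4 + \frac{159}{65} \left(-2\right) \left(-138\right) = 4 - - \frac{43884}{65} = 4 + \frac{43884}{65} = \frac{44144}{65} \approx 679.14$)
$-1763 + m = -1763 + \frac{44144}{65} = - \frac{70451}{65}$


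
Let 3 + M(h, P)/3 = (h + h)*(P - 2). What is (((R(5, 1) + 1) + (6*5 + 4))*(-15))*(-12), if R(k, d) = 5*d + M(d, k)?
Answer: 8820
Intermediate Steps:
M(h, P) = -9 + 6*h*(-2 + P) (M(h, P) = -9 + 3*((h + h)*(P - 2)) = -9 + 3*((2*h)*(-2 + P)) = -9 + 3*(2*h*(-2 + P)) = -9 + 6*h*(-2 + P))
R(k, d) = -9 - 7*d + 6*d*k (R(k, d) = 5*d + (-9 - 12*d + 6*k*d) = 5*d + (-9 - 12*d + 6*d*k) = -9 - 7*d + 6*d*k)
(((R(5, 1) + 1) + (6*5 + 4))*(-15))*(-12) = ((((-9 - 7*1 + 6*1*5) + 1) + (6*5 + 4))*(-15))*(-12) = ((((-9 - 7 + 30) + 1) + (30 + 4))*(-15))*(-12) = (((14 + 1) + 34)*(-15))*(-12) = ((15 + 34)*(-15))*(-12) = (49*(-15))*(-12) = -735*(-12) = 8820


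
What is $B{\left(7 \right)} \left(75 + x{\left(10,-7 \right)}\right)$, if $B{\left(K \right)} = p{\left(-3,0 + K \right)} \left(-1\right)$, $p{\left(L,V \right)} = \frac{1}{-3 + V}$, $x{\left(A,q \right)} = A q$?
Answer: $- \frac{5}{4} \approx -1.25$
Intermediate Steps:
$B{\left(K \right)} = - \frac{1}{-3 + K}$ ($B{\left(K \right)} = \frac{1}{-3 + \left(0 + K\right)} \left(-1\right) = \frac{1}{-3 + K} \left(-1\right) = - \frac{1}{-3 + K}$)
$B{\left(7 \right)} \left(75 + x{\left(10,-7 \right)}\right) = - \frac{1}{-3 + 7} \left(75 + 10 \left(-7\right)\right) = - \frac{1}{4} \left(75 - 70\right) = \left(-1\right) \frac{1}{4} \cdot 5 = \left(- \frac{1}{4}\right) 5 = - \frac{5}{4}$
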